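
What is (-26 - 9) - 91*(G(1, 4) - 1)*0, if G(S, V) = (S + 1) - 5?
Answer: -35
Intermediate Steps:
G(S, V) = -4 + S (G(S, V) = (1 + S) - 5 = -4 + S)
(-26 - 9) - 91*(G(1, 4) - 1)*0 = (-26 - 9) - 91*((-4 + 1) - 1)*0 = -35 - 91*(-3 - 1)*0 = -35 - (-364)*0 = -35 - 91*0 = -35 + 0 = -35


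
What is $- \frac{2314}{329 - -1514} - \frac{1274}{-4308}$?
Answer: $- \frac{3810365}{3969822} \approx -0.95983$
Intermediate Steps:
$- \frac{2314}{329 - -1514} - \frac{1274}{-4308} = - \frac{2314}{329 + 1514} - - \frac{637}{2154} = - \frac{2314}{1843} + \frac{637}{2154} = - \frac{3810365}{3969822}$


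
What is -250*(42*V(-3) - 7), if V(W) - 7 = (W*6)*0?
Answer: -71750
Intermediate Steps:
V(W) = 7 (V(W) = 7 + (W*6)*0 = 7 + (6*W)*0 = 7 + 0 = 7)
-250*(42*V(-3) - 7) = -250*(42*7 - 7) = -250*(294 - 7) = -250*287 = -71750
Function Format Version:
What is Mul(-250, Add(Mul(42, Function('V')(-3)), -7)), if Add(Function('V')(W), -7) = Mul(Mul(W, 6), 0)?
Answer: -71750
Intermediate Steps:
Function('V')(W) = 7 (Function('V')(W) = Add(7, Mul(Mul(W, 6), 0)) = Add(7, Mul(Mul(6, W), 0)) = Add(7, 0) = 7)
Mul(-250, Add(Mul(42, Function('V')(-3)), -7)) = Mul(-250, Add(Mul(42, 7), -7)) = Mul(-250, Add(294, -7)) = Mul(-250, 287) = -71750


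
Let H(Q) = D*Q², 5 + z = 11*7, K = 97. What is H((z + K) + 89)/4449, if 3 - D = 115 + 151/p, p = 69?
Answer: -58273084/34109 ≈ -1708.4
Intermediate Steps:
z = 72 (z = -5 + 11*7 = -5 + 77 = 72)
D = -7879/69 (D = 3 - (115 + 151/69) = 3 - 1*8086/69 = 3 - 8086/69 = -7879/69 ≈ -114.19)
H(Q) = -7879*Q²/69
H((z + K) + 89)/4449 = -7879*((72 + 97) + 89)²/69/4449 = -7879*(169 + 89)²/69*(1/4449) = -7879/69*258²*(1/4449) = -7879/69*66564*(1/4449) = -174819252/23*1/4449 = -58273084/34109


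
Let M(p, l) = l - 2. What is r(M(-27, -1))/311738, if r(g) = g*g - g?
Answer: 6/155869 ≈ 3.8494e-5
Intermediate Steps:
M(p, l) = -2 + l
r(g) = g**2 - g
r(M(-27, -1))/311738 = ((-2 - 1)*(-1 + (-2 - 1)))/311738 = -3*(-1 - 3)*(1/311738) = -3*(-4)*(1/311738) = 12*(1/311738) = 6/155869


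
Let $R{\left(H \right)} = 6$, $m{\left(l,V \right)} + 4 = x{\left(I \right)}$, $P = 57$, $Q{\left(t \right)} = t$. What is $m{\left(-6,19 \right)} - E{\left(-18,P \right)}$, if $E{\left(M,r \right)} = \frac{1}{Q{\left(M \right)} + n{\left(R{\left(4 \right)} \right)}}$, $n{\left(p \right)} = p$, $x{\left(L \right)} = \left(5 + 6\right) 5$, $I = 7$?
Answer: $\frac{613}{12} \approx 51.083$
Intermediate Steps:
$x{\left(L \right)} = 55$ ($x{\left(L \right)} = 11 \cdot 5 = 55$)
$m{\left(l,V \right)} = 51$ ($m{\left(l,V \right)} = -4 + 55 = 51$)
$E{\left(M,r \right)} = \frac{1}{6 + M}$ ($E{\left(M,r \right)} = \frac{1}{M + 6} = \frac{1}{6 + M}$)
$m{\left(-6,19 \right)} - E{\left(-18,P \right)} = 51 - \frac{1}{6 - 18} = 51 - \frac{1}{-12} = 51 - - \frac{1}{12} = 51 + \frac{1}{12} = \frac{613}{12}$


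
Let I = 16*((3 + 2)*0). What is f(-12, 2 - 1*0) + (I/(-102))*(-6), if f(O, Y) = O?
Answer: -12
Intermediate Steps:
I = 0 (I = 16*(5*0) = 16*0 = 0)
f(-12, 2 - 1*0) + (I/(-102))*(-6) = -12 + (0/(-102))*(-6) = -12 + (0*(-1/102))*(-6) = -12 + 0*(-6) = -12 + 0 = -12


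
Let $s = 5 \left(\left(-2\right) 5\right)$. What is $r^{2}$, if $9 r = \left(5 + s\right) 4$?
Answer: $400$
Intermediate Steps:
$s = -50$ ($s = 5 \left(-10\right) = -50$)
$r = -20$ ($r = \frac{\left(5 - 50\right) 4}{9} = \frac{\left(-45\right) 4}{9} = \frac{1}{9} \left(-180\right) = -20$)
$r^{2} = \left(-20\right)^{2} = 400$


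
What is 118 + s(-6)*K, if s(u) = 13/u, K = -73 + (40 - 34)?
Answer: 1579/6 ≈ 263.17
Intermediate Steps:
K = -67 (K = -73 + 6 = -67)
118 + s(-6)*K = 118 + (13/(-6))*(-67) = 118 + (13*(-1/6))*(-67) = 118 - 13/6*(-67) = 118 + 871/6 = 1579/6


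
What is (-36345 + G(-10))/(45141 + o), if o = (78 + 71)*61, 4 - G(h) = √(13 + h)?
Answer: -36341/54230 - √3/54230 ≈ -0.67016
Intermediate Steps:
G(h) = 4 - √(13 + h)
o = 9089 (o = 149*61 = 9089)
(-36345 + G(-10))/(45141 + o) = (-36345 + (4 - √(13 - 10)))/(45141 + 9089) = (-36345 + (4 - √3))/54230 = (-36341 - √3)*(1/54230) = -36341/54230 - √3/54230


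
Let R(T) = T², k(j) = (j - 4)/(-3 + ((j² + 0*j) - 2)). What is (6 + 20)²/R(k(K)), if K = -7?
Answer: 10816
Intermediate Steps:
k(j) = (-4 + j)/(-5 + j²) (k(j) = (-4 + j)/(-3 + ((j² + 0) - 2)) = (-4 + j)/(-3 + (j² - 2)) = (-4 + j)/(-3 + (-2 + j²)) = (-4 + j)/(-5 + j²))
(6 + 20)²/R(k(K)) = (6 + 20)²/(((-4 - 7)/(-5 + (-7)²))²) = 26²/((-11/(-5 + 49))²) = 676/((-11/44)²) = 676/(((1/44)*(-11))²) = 676/((-¼)²) = 676/(1/16) = 676*16 = 10816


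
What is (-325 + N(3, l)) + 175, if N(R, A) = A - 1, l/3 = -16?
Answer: -199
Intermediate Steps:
l = -48 (l = 3*(-16) = -48)
N(R, A) = -1 + A
(-325 + N(3, l)) + 175 = (-325 + (-1 - 48)) + 175 = (-325 - 49) + 175 = -374 + 175 = -199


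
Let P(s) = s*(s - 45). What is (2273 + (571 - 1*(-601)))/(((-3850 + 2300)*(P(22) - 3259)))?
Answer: 689/1167150 ≈ 0.00059033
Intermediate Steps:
P(s) = s*(-45 + s)
(2273 + (571 - 1*(-601)))/(((-3850 + 2300)*(P(22) - 3259))) = (2273 + (571 - 1*(-601)))/(((-3850 + 2300)*(22*(-45 + 22) - 3259))) = (2273 + (571 + 601))/((-1550*(22*(-23) - 3259))) = (2273 + 1172)/((-1550*(-506 - 3259))) = 3445/((-1550*(-3765))) = 3445/5835750 = 3445*(1/5835750) = 689/1167150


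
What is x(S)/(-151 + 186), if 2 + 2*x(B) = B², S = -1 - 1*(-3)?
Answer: 1/35 ≈ 0.028571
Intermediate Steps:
S = 2 (S = -1 + 3 = 2)
x(B) = -1 + B²/2
x(S)/(-151 + 186) = (-1 + (½)*2²)/(-151 + 186) = (-1 + (½)*4)/35 = (-1 + 2)*(1/35) = 1*(1/35) = 1/35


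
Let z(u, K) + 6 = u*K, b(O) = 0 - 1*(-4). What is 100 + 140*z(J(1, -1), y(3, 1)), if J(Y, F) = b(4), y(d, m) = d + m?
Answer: 1500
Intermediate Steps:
b(O) = 4 (b(O) = 0 + 4 = 4)
J(Y, F) = 4
z(u, K) = -6 + K*u (z(u, K) = -6 + u*K = -6 + K*u)
100 + 140*z(J(1, -1), y(3, 1)) = 100 + 140*(-6 + (3 + 1)*4) = 100 + 140*(-6 + 4*4) = 100 + 140*(-6 + 16) = 100 + 140*10 = 100 + 1400 = 1500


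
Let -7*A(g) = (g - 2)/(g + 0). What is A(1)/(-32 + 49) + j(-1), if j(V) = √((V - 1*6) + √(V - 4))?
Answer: 1/119 + √(-7 + I*√5) ≈ 0.42582 + 2.6785*I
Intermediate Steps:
A(g) = -(-2 + g)/(7*g) (A(g) = -(g - 2)/(7*(g + 0)) = -(-2 + g)/(7*g))
j(V) = √(-6 + V + √(-4 + V)) (j(V) = √((V - 6) + √(-4 + V)) = √((-6 + V) + √(-4 + V)) = √(-6 + V + √(-4 + V)))
A(1)/(-32 + 49) + j(-1) = ((⅐)*(2 - 1*1)/1)/(-32 + 49) + √(-6 - 1 + √(-4 - 1)) = ((⅐)*1*(2 - 1))/17 + √(-6 - 1 + √(-5)) = ((⅐)*1*1)/17 + √(-6 - 1 + I*√5) = (1/17)*(⅐) + √(-7 + I*√5) = 1/119 + √(-7 + I*√5)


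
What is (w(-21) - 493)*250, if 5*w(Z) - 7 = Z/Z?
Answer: -122850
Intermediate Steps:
w(Z) = 8/5 (w(Z) = 7/5 + (Z/Z)/5 = 7/5 + (1/5)*1 = 7/5 + 1/5 = 8/5)
(w(-21) - 493)*250 = (8/5 - 493)*250 = -2457/5*250 = -122850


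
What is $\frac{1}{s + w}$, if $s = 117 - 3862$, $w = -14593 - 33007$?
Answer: $- \frac{1}{51345} \approx -1.9476 \cdot 10^{-5}$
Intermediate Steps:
$w = -47600$ ($w = -14593 - 33007 = -47600$)
$s = -3745$
$\frac{1}{s + w} = \frac{1}{-3745 - 47600} = \frac{1}{-51345} = - \frac{1}{51345}$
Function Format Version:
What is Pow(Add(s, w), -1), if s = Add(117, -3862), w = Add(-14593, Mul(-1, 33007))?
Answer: Rational(-1, 51345) ≈ -1.9476e-5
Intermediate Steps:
w = -47600 (w = Add(-14593, -33007) = -47600)
s = -3745
Pow(Add(s, w), -1) = Pow(Add(-3745, -47600), -1) = Pow(-51345, -1) = Rational(-1, 51345)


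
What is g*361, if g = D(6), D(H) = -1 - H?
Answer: -2527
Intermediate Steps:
g = -7 (g = -1 - 1*6 = -1 - 6 = -7)
g*361 = -7*361 = -2527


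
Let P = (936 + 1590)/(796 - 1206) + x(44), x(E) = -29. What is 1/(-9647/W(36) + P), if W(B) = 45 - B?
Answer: -1845/2042507 ≈ -0.00090330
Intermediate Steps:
P = -7208/205 (P = (936 + 1590)/(796 - 1206) - 29 = 2526/(-410) - 29 = 2526*(-1/410) - 29 = -1263/205 - 29 = -7208/205 ≈ -35.161)
1/(-9647/W(36) + P) = 1/(-9647/(45 - 1*36) - 7208/205) = 1/(-9647/(45 - 36) - 7208/205) = 1/(-9647/9 - 7208/205) = 1/(-2042507/1845) = -1845/2042507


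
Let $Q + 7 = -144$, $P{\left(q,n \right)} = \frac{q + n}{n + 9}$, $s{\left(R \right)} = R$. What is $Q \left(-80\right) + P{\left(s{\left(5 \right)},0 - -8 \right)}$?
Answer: $\frac{205373}{17} \approx 12081.0$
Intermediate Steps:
$P{\left(q,n \right)} = \frac{n + q}{9 + n}$
$Q = -151$ ($Q = -7 - 144 = -151$)
$Q \left(-80\right) + P{\left(s{\left(5 \right)},0 - -8 \right)} = \left(-151\right) \left(-80\right) + \frac{\left(0 - -8\right) + 5}{9 + \left(0 - -8\right)} = 12080 + \frac{\left(0 + 8\right) + 5}{9 + \left(0 + 8\right)} = 12080 + \frac{8 + 5}{9 + 8} = 12080 + \frac{1}{17} \cdot 13 = 12080 + \frac{13}{17} = \frac{205373}{17}$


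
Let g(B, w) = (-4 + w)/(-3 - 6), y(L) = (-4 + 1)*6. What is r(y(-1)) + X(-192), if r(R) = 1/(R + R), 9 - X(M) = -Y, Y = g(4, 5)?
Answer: 319/36 ≈ 8.8611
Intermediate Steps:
y(L) = -18 (y(L) = -3*6 = -18)
g(B, w) = 4/9 - w/9 (g(B, w) = (-4 + w)/(-9) = (-4 + w)*(-⅑) = 4/9 - w/9)
Y = -⅑ (Y = 4/9 - ⅑*5 = 4/9 - 5/9 = -⅑ ≈ -0.11111)
X(M) = 80/9 (X(M) = 9 - (-1)*(-1)/9 = 9 - 1*⅑ = 9 - ⅑ = 80/9)
r(R) = 1/(2*R)
r(y(-1)) + X(-192) = (½)/(-18) + 80/9 = (½)*(-1/18) + 80/9 = -1/36 + 80/9 = 319/36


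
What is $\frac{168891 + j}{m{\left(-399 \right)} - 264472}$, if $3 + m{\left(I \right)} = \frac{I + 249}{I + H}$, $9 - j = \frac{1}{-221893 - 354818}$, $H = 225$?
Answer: $- \frac{2824788149129}{4423229192250} \approx -0.63863$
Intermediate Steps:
$j = \frac{5190400}{576711}$ ($j = 9 - \frac{1}{-221893 - 354818} = 9 - \frac{1}{-576711} = 9 - - \frac{1}{576711} = 9 + \frac{1}{576711} = \frac{5190400}{576711} \approx 9.0$)
$m{\left(I \right)} = -3 + \frac{249 + I}{225 + I}$ ($m{\left(I \right)} = -3 + \frac{I + 249}{I + 225} = -3 + \frac{249 + I}{225 + I}$)
$\frac{168891 + j}{m{\left(-399 \right)} - 264472} = \frac{168891 + \frac{5190400}{576711}}{\frac{2 \left(-213 - -399\right)}{225 - 399} - 264472} = \frac{97406487901}{576711 \left(\frac{2 \left(-213 + 399\right)}{-174} - 264472\right)} = \frac{97406487901}{576711 \left(2 \left(- \frac{1}{174}\right) 186 - 264472\right)} = \frac{97406487901}{576711 \left(- \frac{62}{29} - 264472\right)} = \frac{97406487901}{576711 \left(- \frac{7669750}{29}\right)} = \frac{97406487901}{576711} \left(- \frac{29}{7669750}\right) = - \frac{2824788149129}{4423229192250}$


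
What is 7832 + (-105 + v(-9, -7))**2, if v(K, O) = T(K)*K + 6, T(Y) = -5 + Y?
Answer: 8561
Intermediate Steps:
v(K, O) = 6 + K*(-5 + K) (v(K, O) = (-5 + K)*K + 6 = K*(-5 + K) + 6 = 6 + K*(-5 + K))
7832 + (-105 + v(-9, -7))**2 = 7832 + (-105 + (6 - 9*(-5 - 9)))**2 = 7832 + (-105 + (6 - 9*(-14)))**2 = 7832 + (-105 + (6 + 126))**2 = 7832 + (-105 + 132)**2 = 7832 + 27**2 = 7832 + 729 = 8561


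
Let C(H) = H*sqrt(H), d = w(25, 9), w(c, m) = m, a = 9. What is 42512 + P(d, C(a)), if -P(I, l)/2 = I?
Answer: 42494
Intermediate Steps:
d = 9
C(H) = H**(3/2)
P(I, l) = -2*I
42512 + P(d, C(a)) = 42512 - 2*9 = 42512 - 18 = 42494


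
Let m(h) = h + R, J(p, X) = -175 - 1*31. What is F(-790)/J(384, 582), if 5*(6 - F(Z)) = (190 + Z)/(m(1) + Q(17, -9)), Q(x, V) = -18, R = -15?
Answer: -9/824 ≈ -0.010922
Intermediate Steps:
J(p, X) = -206 (J(p, X) = -175 - 31 = -206)
m(h) = -15 + h (m(h) = h - 15 = -15 + h)
F(Z) = 115/16 + Z/160 (F(Z) = 6 - (190 + Z)/(5*((-15 + 1) - 18)) = 6 - (190 + Z)/(5*(-14 - 18)) = 6 - (190 + Z)/(5*(-32)) = 6 - (190 + Z)*(-1)/(5*32) = 6 - (-95/16 - Z/32)/5 = 6 + (19/16 + Z/160) = 115/16 + Z/160)
F(-790)/J(384, 582) = (115/16 + (1/160)*(-790))/(-206) = (115/16 - 79/16)*(-1/206) = (9/4)*(-1/206) = -9/824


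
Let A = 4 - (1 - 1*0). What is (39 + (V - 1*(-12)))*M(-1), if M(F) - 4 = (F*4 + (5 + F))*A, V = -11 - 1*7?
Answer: 132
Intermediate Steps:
V = -18 (V = -11 - 7 = -18)
A = 3 (A = 4 - (1 + 0) = 4 - 1*1 = 4 - 1 = 3)
M(F) = 19 + 15*F (M(F) = 4 + (F*4 + (5 + F))*3 = 4 + (4*F + (5 + F))*3 = 4 + (5 + 5*F)*3 = 4 + (15 + 15*F) = 19 + 15*F)
(39 + (V - 1*(-12)))*M(-1) = (39 + (-18 - 1*(-12)))*(19 + 15*(-1)) = (39 + (-18 + 12))*(19 - 15) = (39 - 6)*4 = 33*4 = 132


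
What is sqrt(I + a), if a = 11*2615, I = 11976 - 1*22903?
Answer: 3*sqrt(1982) ≈ 133.56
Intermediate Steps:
I = -10927 (I = 11976 - 22903 = -10927)
a = 28765
sqrt(I + a) = sqrt(-10927 + 28765) = sqrt(17838) = 3*sqrt(1982)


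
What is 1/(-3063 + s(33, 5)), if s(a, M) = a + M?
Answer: -1/3025 ≈ -0.00033058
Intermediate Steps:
s(a, M) = M + a
1/(-3063 + s(33, 5)) = 1/(-3063 + (5 + 33)) = 1/(-3063 + 38) = 1/(-3025) = -1/3025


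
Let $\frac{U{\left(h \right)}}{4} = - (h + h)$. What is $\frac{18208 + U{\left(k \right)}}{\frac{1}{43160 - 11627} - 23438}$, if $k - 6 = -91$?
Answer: $- \frac{595595304}{739070453} \approx -0.80587$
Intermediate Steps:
$k = -85$ ($k = 6 - 91 = -85$)
$U{\left(h \right)} = - 8 h$ ($U{\left(h \right)} = 4 \left(- (h + h)\right) = 4 \left(- 2 h\right) = - 8 h$)
$\frac{18208 + U{\left(k \right)}}{\frac{1}{43160 - 11627} - 23438} = \frac{18208 - -680}{\frac{1}{43160 - 11627} - 23438} = \frac{18208 + 680}{\frac{1}{31533} - 23438} = \frac{18888}{\frac{1}{31533} - 23438} = \frac{18888}{- \frac{739070453}{31533}} = 18888 \left(- \frac{31533}{739070453}\right) = - \frac{595595304}{739070453}$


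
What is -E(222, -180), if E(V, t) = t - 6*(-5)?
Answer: 150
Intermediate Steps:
E(V, t) = 30 + t (E(V, t) = t + 30 = 30 + t)
-E(222, -180) = -(30 - 180) = -1*(-150) = 150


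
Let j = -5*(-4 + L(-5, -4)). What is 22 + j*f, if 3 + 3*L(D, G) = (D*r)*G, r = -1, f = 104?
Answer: 18266/3 ≈ 6088.7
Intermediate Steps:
L(D, G) = -1 - D*G/3 (L(D, G) = -1 + ((D*(-1))*G)/3 = -1 + ((-D)*G)/3 = -1 + (-D*G)/3 = -1 - D*G/3)
j = 175/3 (j = -5*(-4 + (-1 - ⅓*(-5)*(-4))) = -5*(-4 + (-1 - 20/3)) = -5*(-4 - 23/3) = -5*(-35/3) = 175/3 ≈ 58.333)
22 + j*f = 22 + (175/3)*104 = 22 + 18200/3 = 18266/3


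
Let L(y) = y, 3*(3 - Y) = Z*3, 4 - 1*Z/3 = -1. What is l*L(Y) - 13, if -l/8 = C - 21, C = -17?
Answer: -3661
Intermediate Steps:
Z = 15 (Z = 12 - 3*(-1) = 12 + 3 = 15)
Y = -12 (Y = 3 - 5*3 = 3 - ⅓*45 = 3 - 15 = -12)
l = 304 (l = -8*(-17 - 21) = -8*(-38) = 304)
l*L(Y) - 13 = 304*(-12) - 13 = -3648 - 13 = -3661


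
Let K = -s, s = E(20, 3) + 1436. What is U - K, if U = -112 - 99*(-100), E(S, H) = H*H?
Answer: 11233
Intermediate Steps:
E(S, H) = H**2
s = 1445 (s = 3**2 + 1436 = 9 + 1436 = 1445)
U = 9788 (U = -112 + 9900 = 9788)
K = -1445 (K = -1*1445 = -1445)
U - K = 9788 - 1*(-1445) = 9788 + 1445 = 11233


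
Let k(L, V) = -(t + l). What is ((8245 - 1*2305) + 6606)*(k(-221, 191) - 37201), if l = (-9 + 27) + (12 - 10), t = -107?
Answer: -465632244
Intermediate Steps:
l = 20 (l = 18 + 2 = 20)
k(L, V) = 87 (k(L, V) = -(-107 + 20) = -1*(-87) = 87)
((8245 - 1*2305) + 6606)*(k(-221, 191) - 37201) = ((8245 - 1*2305) + 6606)*(87 - 37201) = ((8245 - 2305) + 6606)*(-37114) = (5940 + 6606)*(-37114) = 12546*(-37114) = -465632244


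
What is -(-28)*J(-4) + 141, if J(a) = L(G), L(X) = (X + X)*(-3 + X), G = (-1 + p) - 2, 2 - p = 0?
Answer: 365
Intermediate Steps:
p = 2 (p = 2 - 1*0 = 2 + 0 = 2)
G = -1 (G = (-1 + 2) - 2 = 1 - 2 = -1)
L(X) = 2*X*(-3 + X) (L(X) = (2*X)*(-3 + X) = 2*X*(-3 + X))
J(a) = 8 (J(a) = 2*(-1)*(-3 - 1) = 2*(-1)*(-4) = 8)
-(-28)*J(-4) + 141 = -(-28)*8 + 141 = -28*(-8) + 141 = 224 + 141 = 365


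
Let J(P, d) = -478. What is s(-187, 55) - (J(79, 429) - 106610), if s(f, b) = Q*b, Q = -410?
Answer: 84538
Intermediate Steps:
s(f, b) = -410*b
s(-187, 55) - (J(79, 429) - 106610) = -410*55 - (-478 - 106610) = -22550 - 1*(-107088) = -22550 + 107088 = 84538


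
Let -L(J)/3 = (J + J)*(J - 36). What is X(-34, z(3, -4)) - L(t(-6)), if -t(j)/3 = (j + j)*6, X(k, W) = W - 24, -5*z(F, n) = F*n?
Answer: 1166292/5 ≈ 2.3326e+5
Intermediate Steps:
z(F, n) = -F*n/5
X(k, W) = -24 + W
t(j) = -36*j (t(j) = -3*(j + j)*6 = -3*2*j*6 = -36*j)
L(J) = -6*J*(-36 + J) (L(J) = -3*(J + J)*(J - 36) = -3*2*J*(-36 + J) = -6*J*(-36 + J))
X(-34, z(3, -4)) - L(t(-6)) = (-24 - ⅕*3*(-4)) - 6*(-36*(-6))*(36 - (-36)*(-6)) = (-24 + 12/5) - 6*216*(36 - 1*216) = -108/5 - 6*216*(36 - 216) = -108/5 - 6*216*(-180) = -108/5 - 1*(-233280) = -108/5 + 233280 = 1166292/5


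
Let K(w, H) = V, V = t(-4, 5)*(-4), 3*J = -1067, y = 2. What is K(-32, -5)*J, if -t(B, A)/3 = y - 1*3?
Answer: 4268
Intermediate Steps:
J = -1067/3 (J = (⅓)*(-1067) = -1067/3 ≈ -355.67)
t(B, A) = 3 (t(B, A) = -3*(2 - 1*3) = -3*(2 - 3) = -3*(-1) = 3)
V = -12 (V = 3*(-4) = -12)
K(w, H) = -12
K(-32, -5)*J = -12*(-1067/3) = 4268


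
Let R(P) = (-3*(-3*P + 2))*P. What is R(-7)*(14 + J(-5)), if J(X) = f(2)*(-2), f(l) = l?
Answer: 4830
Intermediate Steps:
J(X) = -4 (J(X) = 2*(-2) = -4)
R(P) = P*(-6 + 9*P) (R(P) = (-3*(2 - 3*P))*P = (-6 + 9*P)*P = P*(-6 + 9*P))
R(-7)*(14 + J(-5)) = (3*(-7)*(-2 + 3*(-7)))*(14 - 4) = (3*(-7)*(-2 - 21))*10 = (3*(-7)*(-23))*10 = 483*10 = 4830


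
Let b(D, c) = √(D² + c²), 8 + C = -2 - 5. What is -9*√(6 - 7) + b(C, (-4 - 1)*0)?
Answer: 15 - 9*I ≈ 15.0 - 9.0*I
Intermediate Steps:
C = -15 (C = -8 + (-2 - 5) = -8 - 7 = -15)
-9*√(6 - 7) + b(C, (-4 - 1)*0) = -9*√(6 - 7) + √((-15)² + ((-4 - 1)*0)²) = -9*I + √(225 + (-5*0)²) = -9*I + √(225 + 0²) = -9*I + √(225 + 0) = -9*I + √225 = -9*I + 15 = 15 - 9*I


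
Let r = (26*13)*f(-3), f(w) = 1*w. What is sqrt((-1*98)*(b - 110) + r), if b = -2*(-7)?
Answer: sqrt(8394) ≈ 91.619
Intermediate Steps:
b = 14
f(w) = w
r = -1014 (r = (26*13)*(-3) = 338*(-3) = -1014)
sqrt((-1*98)*(b - 110) + r) = sqrt((-1*98)*(14 - 110) - 1014) = sqrt(-98*(-96) - 1014) = sqrt(9408 - 1014) = sqrt(8394)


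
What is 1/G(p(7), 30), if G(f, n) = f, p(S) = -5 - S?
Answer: -1/12 ≈ -0.083333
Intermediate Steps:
1/G(p(7), 30) = 1/(-5 - 1*7) = 1/(-5 - 7) = 1/(-12) = -1/12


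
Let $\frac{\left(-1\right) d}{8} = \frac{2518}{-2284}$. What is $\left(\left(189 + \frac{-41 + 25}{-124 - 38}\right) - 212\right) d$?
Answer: $- \frac{9341780}{46251} \approx -201.98$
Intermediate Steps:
$d = \frac{5036}{571}$ ($d = - 8 \frac{2518}{-2284} = - 8 \cdot 2518 \left(- \frac{1}{2284}\right) = \left(-8\right) \left(- \frac{1259}{1142}\right) = \frac{5036}{571} \approx 8.8196$)
$\left(\left(189 + \frac{-41 + 25}{-124 - 38}\right) - 212\right) d = \left(\left(189 + \frac{-41 + 25}{-124 - 38}\right) - 212\right) \frac{5036}{571} = \left(\left(189 - \frac{16}{-162}\right) - 212\right) \frac{5036}{571} = \left(\left(189 - - \frac{8}{81}\right) - 212\right) \frac{5036}{571} = \left(\left(189 + \frac{8}{81}\right) - 212\right) \frac{5036}{571} = \left(\frac{15317}{81} - 212\right) \frac{5036}{571} = \left(- \frac{1855}{81}\right) \frac{5036}{571} = - \frac{9341780}{46251}$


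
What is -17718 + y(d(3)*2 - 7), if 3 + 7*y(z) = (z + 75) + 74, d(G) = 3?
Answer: -123881/7 ≈ -17697.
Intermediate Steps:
y(z) = 146/7 + z/7 (y(z) = -3/7 + ((z + 75) + 74)/7 = -3/7 + ((75 + z) + 74)/7 = -3/7 + (149 + z)/7 = -3/7 + (149/7 + z/7) = 146/7 + z/7)
-17718 + y(d(3)*2 - 7) = -17718 + (146/7 + (3*2 - 7)/7) = -17718 + (146/7 + (6 - 7)/7) = -17718 + (146/7 + (⅐)*(-1)) = -17718 + (146/7 - ⅐) = -17718 + 145/7 = -123881/7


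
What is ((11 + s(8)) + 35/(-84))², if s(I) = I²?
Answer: 801025/144 ≈ 5562.7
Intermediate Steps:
((11 + s(8)) + 35/(-84))² = ((11 + 8²) + 35/(-84))² = ((11 + 64) + 35*(-1/84))² = (75 - 5/12)² = (895/12)² = 801025/144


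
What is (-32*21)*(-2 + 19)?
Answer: -11424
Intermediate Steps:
(-32*21)*(-2 + 19) = -672*17 = -11424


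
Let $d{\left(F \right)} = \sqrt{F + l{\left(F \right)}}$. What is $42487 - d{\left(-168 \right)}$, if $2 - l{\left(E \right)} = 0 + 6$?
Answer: $42487 - 2 i \sqrt{43} \approx 42487.0 - 13.115 i$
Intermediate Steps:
$l{\left(E \right)} = -4$ ($l{\left(E \right)} = 2 - \left(0 + 6\right) = 2 - 6 = -4$)
$d{\left(F \right)} = \sqrt{-4 + F}$ ($d{\left(F \right)} = \sqrt{F - 4} = \sqrt{-4 + F}$)
$42487 - d{\left(-168 \right)} = 42487 - \sqrt{-4 - 168} = 42487 - \sqrt{-172} = 42487 - 2 i \sqrt{43}$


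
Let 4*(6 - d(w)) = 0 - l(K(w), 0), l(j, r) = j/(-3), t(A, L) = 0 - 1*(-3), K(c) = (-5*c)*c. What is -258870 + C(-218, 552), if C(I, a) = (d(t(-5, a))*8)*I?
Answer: -275874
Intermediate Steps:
K(c) = -5*c**2
t(A, L) = 3 (t(A, L) = 0 + 3 = 3)
l(j, r) = -j/3 (l(j, r) = j*(-1/3) = -j/3)
d(w) = 6 + 5*w**2/12 (d(w) = 6 - (0 - (-1)*(-5*w**2)/3)/4 = 6 - (0 - 5*w**2/3)/4 = 6 - (-5)*w**2/12 = 6 + 5*w**2/12)
C(I, a) = 78*I (C(I, a) = ((6 + (5/12)*3**2)*8)*I = ((6 + (5/12)*9)*8)*I = ((6 + 15/4)*8)*I = ((39/4)*8)*I = 78*I)
-258870 + C(-218, 552) = -258870 + 78*(-218) = -258870 - 17004 = -275874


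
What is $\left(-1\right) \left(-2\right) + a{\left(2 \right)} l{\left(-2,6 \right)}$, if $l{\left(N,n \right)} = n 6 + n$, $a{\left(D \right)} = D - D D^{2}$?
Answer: $-250$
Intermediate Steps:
$a{\left(D \right)} = D - D^{3}$
$l{\left(N,n \right)} = 7 n$ ($l{\left(N,n \right)} = 6 n + n = 7 n$)
$\left(-1\right) \left(-2\right) + a{\left(2 \right)} l{\left(-2,6 \right)} = \left(-1\right) \left(-2\right) + \left(2 - 2^{3}\right) 7 \cdot 6 = 2 + \left(2 - 8\right) 42 = 2 - 252 = -250$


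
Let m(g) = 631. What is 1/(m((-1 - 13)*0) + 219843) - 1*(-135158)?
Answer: 29798824893/220474 ≈ 1.3516e+5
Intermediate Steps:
1/(m((-1 - 13)*0) + 219843) - 1*(-135158) = 1/(631 + 219843) - 1*(-135158) = 1/220474 + 135158 = 29798824893/220474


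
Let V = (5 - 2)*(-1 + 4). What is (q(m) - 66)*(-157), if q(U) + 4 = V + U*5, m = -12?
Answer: 18997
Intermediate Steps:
V = 9 (V = 3*3 = 9)
q(U) = 5 + 5*U (q(U) = -4 + (9 + U*5) = -4 + (9 + 5*U) = 5 + 5*U)
(q(m) - 66)*(-157) = ((5 + 5*(-12)) - 66)*(-157) = ((5 - 60) - 66)*(-157) = (-55 - 66)*(-157) = -121*(-157) = 18997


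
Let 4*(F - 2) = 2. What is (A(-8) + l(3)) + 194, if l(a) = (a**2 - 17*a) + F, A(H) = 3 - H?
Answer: 331/2 ≈ 165.50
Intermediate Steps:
F = 5/2 (F = 2 + (1/4)*2 = 2 + 1/2 = 5/2 ≈ 2.5000)
l(a) = 5/2 + a**2 - 17*a (l(a) = (a**2 - 17*a) + 5/2 = 5/2 + a**2 - 17*a)
(A(-8) + l(3)) + 194 = ((3 - 1*(-8)) + (5/2 + 3**2 - 17*3)) + 194 = ((3 + 8) + (5/2 + 9 - 51)) + 194 = (11 - 79/2) + 194 = -57/2 + 194 = 331/2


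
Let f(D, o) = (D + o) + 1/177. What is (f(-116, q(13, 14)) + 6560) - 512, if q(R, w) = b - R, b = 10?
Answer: 1049434/177 ≈ 5929.0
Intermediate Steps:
q(R, w) = 10 - R
f(D, o) = 1/177 + D + o (f(D, o) = (D + o) + 1/177 = 1/177 + D + o)
(f(-116, q(13, 14)) + 6560) - 512 = ((1/177 - 116 + (10 - 1*13)) + 6560) - 512 = ((1/177 - 116 + (10 - 13)) + 6560) - 512 = ((1/177 - 116 - 3) + 6560) - 512 = (-21062/177 + 6560) - 512 = 1140058/177 - 512 = 1049434/177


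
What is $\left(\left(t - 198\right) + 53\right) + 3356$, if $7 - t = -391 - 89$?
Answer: $3698$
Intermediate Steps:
$t = 487$ ($t = 7 - \left(-391 - 89\right) = 7 - -480 = 7 + 480 = 487$)
$\left(\left(t - 198\right) + 53\right) + 3356 = \left(\left(487 - 198\right) + 53\right) + 3356 = \left(289 + 53\right) + 3356 = 342 + 3356 = 3698$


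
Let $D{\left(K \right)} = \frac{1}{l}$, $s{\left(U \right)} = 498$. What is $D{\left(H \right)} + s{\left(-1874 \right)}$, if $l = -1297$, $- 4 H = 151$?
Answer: $\frac{645905}{1297} \approx 498.0$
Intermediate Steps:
$H = - \frac{151}{4}$ ($H = \left(- \frac{1}{4}\right) 151 = - \frac{151}{4} \approx -37.75$)
$D{\left(K \right)} = - \frac{1}{1297}$ ($D{\left(K \right)} = \frac{1}{-1297} = - \frac{1}{1297}$)
$D{\left(H \right)} + s{\left(-1874 \right)} = - \frac{1}{1297} + 498 = \frac{645905}{1297}$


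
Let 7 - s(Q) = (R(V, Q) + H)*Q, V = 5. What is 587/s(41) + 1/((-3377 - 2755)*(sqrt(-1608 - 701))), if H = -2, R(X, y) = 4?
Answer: -587/75 + I*sqrt(2309)/14158788 ≈ -7.8267 + 3.3938e-6*I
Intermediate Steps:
s(Q) = 7 - 2*Q (s(Q) = 7 - (4 - 2)*Q = 7 - 2*Q)
587/s(41) + 1/((-3377 - 2755)*(sqrt(-1608 - 701))) = 587/(7 - 2*41) + 1/((-3377 - 2755)*(sqrt(-1608 - 701))) = 587/(7 - 82) + 1/((-6132)*(sqrt(-2309))) = 587/(-75) - (-I*sqrt(2309)/2309)/6132 = 587*(-1/75) - (-1)*I*sqrt(2309)/14158788 = -587/75 + I*sqrt(2309)/14158788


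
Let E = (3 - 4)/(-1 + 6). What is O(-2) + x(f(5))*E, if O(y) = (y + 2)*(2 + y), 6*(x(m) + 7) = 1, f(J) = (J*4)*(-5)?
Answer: 41/30 ≈ 1.3667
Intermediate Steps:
f(J) = -20*J (f(J) = (4*J)*(-5) = -20*J)
x(m) = -41/6 (x(m) = -7 + (⅙)*1 = -7 + ⅙ = -41/6)
O(y) = (2 + y)² (O(y) = (2 + y)*(2 + y) = (2 + y)²)
E = -⅕ (E = -1/5 = -1*⅕ = -⅕ ≈ -0.20000)
O(-2) + x(f(5))*E = (2 - 2)² - 41/6*(-⅕) = 0² + 41/30 = 0 + 41/30 = 41/30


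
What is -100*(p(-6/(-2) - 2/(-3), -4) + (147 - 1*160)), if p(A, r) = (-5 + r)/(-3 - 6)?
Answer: 1200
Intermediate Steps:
p(A, r) = 5/9 - r/9 (p(A, r) = (-5 + r)/(-9) = (-5 + r)*(-⅑) = 5/9 - r/9)
-100*(p(-6/(-2) - 2/(-3), -4) + (147 - 1*160)) = -100*((5/9 - ⅑*(-4)) + (147 - 1*160)) = -100*((5/9 + 4/9) + (147 - 160)) = -100*(1 - 13) = -100*(-12) = 1200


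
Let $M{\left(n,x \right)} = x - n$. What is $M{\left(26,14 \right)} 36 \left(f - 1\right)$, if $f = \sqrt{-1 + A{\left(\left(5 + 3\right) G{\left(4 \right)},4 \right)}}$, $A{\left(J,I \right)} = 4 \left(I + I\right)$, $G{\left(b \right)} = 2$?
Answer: $432 - 432 \sqrt{31} \approx -1973.3$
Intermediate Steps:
$A{\left(J,I \right)} = 8 I$ ($A{\left(J,I \right)} = 4 \cdot 2 I = 8 I$)
$f = \sqrt{31}$ ($f = \sqrt{-1 + 8 \cdot 4} = \sqrt{-1 + 32} = \sqrt{31} \approx 5.5678$)
$M{\left(26,14 \right)} 36 \left(f - 1\right) = \left(14 - 26\right) 36 \left(\sqrt{31} - 1\right) = \left(14 - 26\right) 36 \left(-1 + \sqrt{31}\right) = - 12 \left(-36 + 36 \sqrt{31}\right) = 432 - 432 \sqrt{31}$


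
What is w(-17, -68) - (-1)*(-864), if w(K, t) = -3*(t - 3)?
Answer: -651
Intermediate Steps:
w(K, t) = 9 - 3*t (w(K, t) = -3*(-3 + t) = 9 - 3*t)
w(-17, -68) - (-1)*(-864) = (9 - 3*(-68)) - (-1)*(-864) = (9 + 204) - 1*864 = 213 - 864 = -651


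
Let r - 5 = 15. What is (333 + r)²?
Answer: 124609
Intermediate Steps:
r = 20 (r = 5 + 15 = 20)
(333 + r)² = (333 + 20)² = 353² = 124609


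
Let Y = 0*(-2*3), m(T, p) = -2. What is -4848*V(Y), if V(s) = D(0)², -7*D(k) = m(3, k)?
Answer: -19392/49 ≈ -395.75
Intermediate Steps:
D(k) = 2/7 (D(k) = -⅐*(-2) = 2/7)
Y = 0 (Y = 0*(-6) = 0)
V(s) = 4/49 (V(s) = (2/7)² = 4/49)
-4848*V(Y) = -4848*4/49 = -19392/49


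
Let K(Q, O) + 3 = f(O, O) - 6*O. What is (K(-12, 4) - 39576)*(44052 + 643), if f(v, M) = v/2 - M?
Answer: -1770145475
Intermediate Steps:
f(v, M) = v/2 - M (f(v, M) = v*(½) - M = v/2 - M)
K(Q, O) = -3 - 13*O/2 (K(Q, O) = -3 + ((O/2 - O) - 6*O) = -3 + (-O/2 - 6*O) = -3 - 13*O/2)
(K(-12, 4) - 39576)*(44052 + 643) = ((-3 - 13/2*4) - 39576)*(44052 + 643) = ((-3 - 26) - 39576)*44695 = (-29 - 39576)*44695 = -39605*44695 = -1770145475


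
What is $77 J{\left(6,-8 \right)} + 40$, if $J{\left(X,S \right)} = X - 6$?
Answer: $40$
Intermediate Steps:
$J{\left(X,S \right)} = -6 + X$
$77 J{\left(6,-8 \right)} + 40 = 77 \left(-6 + 6\right) + 40 = 77 \cdot 0 + 40 = 0 + 40 = 40$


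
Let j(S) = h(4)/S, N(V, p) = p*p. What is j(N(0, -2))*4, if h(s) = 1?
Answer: 1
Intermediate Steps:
N(V, p) = p**2
j(S) = 1/S
j(N(0, -2))*4 = 4/(-2)**2 = 4/4 = (1/4)*4 = 1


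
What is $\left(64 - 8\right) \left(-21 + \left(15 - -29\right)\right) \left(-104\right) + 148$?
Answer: $-133804$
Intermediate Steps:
$\left(64 - 8\right) \left(-21 + \left(15 - -29\right)\right) \left(-104\right) + 148 = 56 \left(-21 + \left(15 + 29\right)\right) \left(-104\right) + 148 = 56 \left(-21 + 44\right) \left(-104\right) + 148 = 56 \cdot 23 \left(-104\right) + 148 = 1288 \left(-104\right) + 148 = -133952 + 148 = -133804$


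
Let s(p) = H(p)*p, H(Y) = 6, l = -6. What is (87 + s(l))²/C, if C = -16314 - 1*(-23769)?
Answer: 867/2485 ≈ 0.34889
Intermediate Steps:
s(p) = 6*p
C = 7455 (C = -16314 + 23769 = 7455)
(87 + s(l))²/C = (87 + 6*(-6))²/7455 = (87 - 36)²*(1/7455) = 51²*(1/7455) = 2601*(1/7455) = 867/2485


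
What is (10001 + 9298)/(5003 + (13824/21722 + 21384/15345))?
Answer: 32488998045/8425742701 ≈ 3.8559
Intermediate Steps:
(10001 + 9298)/(5003 + (13824/21722 + 21384/15345)) = 19299/(5003 + (13824*(1/21722) + 21384*(1/15345))) = 19299/(5003 + (6912/10861 + 216/155)) = 19299/(5003 + 3417336/1683455) = 19299/(8425742701/1683455) = 19299*(1683455/8425742701) = 32488998045/8425742701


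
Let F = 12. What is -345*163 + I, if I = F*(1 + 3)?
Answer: -56187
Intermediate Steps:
I = 48 (I = 12*(1 + 3) = 12*4 = 48)
-345*163 + I = -345*163 + 48 = -56235 + 48 = -56187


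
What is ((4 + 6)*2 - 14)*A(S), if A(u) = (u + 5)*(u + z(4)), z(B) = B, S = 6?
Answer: 660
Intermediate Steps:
A(u) = (4 + u)*(5 + u) (A(u) = (u + 5)*(u + 4) = (5 + u)*(4 + u) = (4 + u)*(5 + u))
((4 + 6)*2 - 14)*A(S) = ((4 + 6)*2 - 14)*(20 + 6² + 9*6) = (10*2 - 14)*(20 + 36 + 54) = (20 - 14)*110 = 6*110 = 660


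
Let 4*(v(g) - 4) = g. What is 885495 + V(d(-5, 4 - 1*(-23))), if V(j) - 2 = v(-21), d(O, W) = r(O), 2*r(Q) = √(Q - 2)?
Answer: 3541983/4 ≈ 8.8550e+5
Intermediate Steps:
v(g) = 4 + g/4
r(Q) = √(-2 + Q)/2 (r(Q) = √(Q - 2)/2 = √(-2 + Q)/2)
d(O, W) = √(-2 + O)/2
V(j) = ¾ (V(j) = 2 + (4 + (¼)*(-21)) = 2 + (4 - 21/4) = 2 - 5/4 = ¾)
885495 + V(d(-5, 4 - 1*(-23))) = 885495 + ¾ = 3541983/4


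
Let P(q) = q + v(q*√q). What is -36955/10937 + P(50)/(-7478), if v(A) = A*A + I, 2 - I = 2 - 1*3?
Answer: -1644054151/81786886 ≈ -20.102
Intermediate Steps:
I = 3 (I = 2 - (2 - 1*3) = 2 - (2 - 3) = 2 - 1*(-1) = 2 + 1 = 3)
v(A) = 3 + A² (v(A) = A*A + 3 = A² + 3 = 3 + A²)
P(q) = 3 + q + q³ (P(q) = q + (3 + (q*√q)²) = q + (3 + (q^(3/2))²) = q + (3 + q³) = 3 + q + q³)
-36955/10937 + P(50)/(-7478) = -36955/10937 + (3 + 50 + 50³)/(-7478) = -36955*1/10937 + (3 + 50 + 125000)*(-1/7478) = -36955/10937 + 125053*(-1/7478) = -36955/10937 - 125053/7478 = -1644054151/81786886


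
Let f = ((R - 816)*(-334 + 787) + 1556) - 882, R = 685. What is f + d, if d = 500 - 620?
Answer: -58789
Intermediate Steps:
d = -120
f = -58669 (f = ((685 - 816)*(-334 + 787) + 1556) - 882 = (-131*453 + 1556) - 882 = (-59343 + 1556) - 882 = -57787 - 882 = -58669)
f + d = -58669 - 120 = -58789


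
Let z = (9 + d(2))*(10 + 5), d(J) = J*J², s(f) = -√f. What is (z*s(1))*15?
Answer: -3825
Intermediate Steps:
d(J) = J³
z = 255 (z = (9 + 2³)*(10 + 5) = (9 + 8)*15 = 17*15 = 255)
(z*s(1))*15 = (255*(-√1))*15 = (255*(-1*1))*15 = (255*(-1))*15 = -255*15 = -3825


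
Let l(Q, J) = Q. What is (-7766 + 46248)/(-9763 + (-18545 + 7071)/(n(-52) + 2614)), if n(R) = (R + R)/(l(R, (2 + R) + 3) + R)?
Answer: -100630430/25541719 ≈ -3.9398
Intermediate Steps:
n(R) = 1 (n(R) = (R + R)/(R + R) = (2*R)/((2*R)) = (2*R)*(1/(2*R)) = 1)
(-7766 + 46248)/(-9763 + (-18545 + 7071)/(n(-52) + 2614)) = (-7766 + 46248)/(-9763 + (-18545 + 7071)/(1 + 2614)) = 38482/(-9763 - 11474/2615) = 38482/(-25541719/2615) = 38482*(-2615/25541719) = -100630430/25541719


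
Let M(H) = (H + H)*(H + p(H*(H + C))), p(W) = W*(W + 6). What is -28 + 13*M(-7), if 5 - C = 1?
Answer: -101948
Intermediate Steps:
C = 4 (C = 5 - 1*1 = 5 - 1 = 4)
p(W) = W*(6 + W)
M(H) = 2*H*(H + H*(4 + H)*(6 + H*(4 + H))) (M(H) = (H + H)*(H + (H*(H + 4))*(6 + H*(H + 4))) = (2*H)*(H + (H*(4 + H))*(6 + H*(4 + H))) = (2*H)*(H + H*(4 + H)*(6 + H*(4 + H))) = 2*H*(H + H*(4 + H)*(6 + H*(4 + H))))
-28 + 13*M(-7) = -28 + 13*(2*(-7)**2*(1 + (4 - 7)*(6 - 7*(4 - 7)))) = -28 + 13*(2*49*(1 - 3*(6 - 7*(-3)))) = -28 + 13*(2*49*(1 - 3*(6 + 21))) = -28 + 13*(2*49*(1 - 3*27)) = -28 + 13*(2*49*(1 - 81)) = -28 + 13*(2*49*(-80)) = -28 + 13*(-7840) = -28 - 101920 = -101948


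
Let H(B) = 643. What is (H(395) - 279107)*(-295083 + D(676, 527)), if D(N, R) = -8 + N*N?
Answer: -45079144640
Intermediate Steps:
D(N, R) = -8 + N²
(H(395) - 279107)*(-295083 + D(676, 527)) = (643 - 279107)*(-295083 + (-8 + 676²)) = -278464*(-295083 + (-8 + 456976)) = -278464*(-295083 + 456968) = -278464*161885 = -45079144640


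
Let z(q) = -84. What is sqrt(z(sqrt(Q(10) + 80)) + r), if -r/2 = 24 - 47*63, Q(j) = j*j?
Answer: sqrt(5790) ≈ 76.092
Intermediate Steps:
Q(j) = j**2
r = 5874 (r = -2*(24 - 47*63) = -2*(24 - 2961) = -2*(-2937) = 5874)
sqrt(z(sqrt(Q(10) + 80)) + r) = sqrt(-84 + 5874) = sqrt(5790)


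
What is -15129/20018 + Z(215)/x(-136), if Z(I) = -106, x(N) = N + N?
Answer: -498295/1361224 ≈ -0.36606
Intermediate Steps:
x(N) = 2*N
-15129/20018 + Z(215)/x(-136) = -15129/20018 - 106/(2*(-136)) = -15129*1/20018 - 106/(-272) = -15129/20018 - 106*(-1/272) = -15129/20018 + 53/136 = -498295/1361224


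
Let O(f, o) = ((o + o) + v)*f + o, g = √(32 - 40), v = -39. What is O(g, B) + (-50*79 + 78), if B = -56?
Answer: -3928 - 302*I*√2 ≈ -3928.0 - 427.09*I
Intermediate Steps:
g = 2*I*√2 (g = √(-8) = 2*I*√2 ≈ 2.8284*I)
O(f, o) = o + f*(-39 + 2*o) (O(f, o) = ((o + o) - 39)*f + o = (2*o - 39)*f + o = (-39 + 2*o)*f + o = f*(-39 + 2*o) + o = o + f*(-39 + 2*o))
O(g, B) + (-50*79 + 78) = (-56 - 78*I*√2 + 2*(2*I*√2)*(-56)) + (-50*79 + 78) = (-56 - 78*I*√2 - 224*I*√2) + (-3950 + 78) = (-56 - 302*I*√2) - 3872 = -3928 - 302*I*√2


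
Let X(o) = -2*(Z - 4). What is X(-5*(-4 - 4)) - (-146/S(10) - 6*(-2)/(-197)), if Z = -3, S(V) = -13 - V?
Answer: 34948/4531 ≈ 7.7131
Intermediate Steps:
X(o) = 14 (X(o) = -2*(-3 - 4) = -2*(-7) = 14)
X(-5*(-4 - 4)) - (-146/S(10) - 6*(-2)/(-197)) = 14 - (-146/(-13 - 1*10) - 6*(-2)/(-197)) = 14 - (-146/(-13 - 10) + 12*(-1/197)) = 14 - (-146/(-23) - 12/197) = 14 - (-146*(-1/23) - 12/197) = 14 - (146/23 - 12/197) = 14 - 1*28486/4531 = 14 - 28486/4531 = 34948/4531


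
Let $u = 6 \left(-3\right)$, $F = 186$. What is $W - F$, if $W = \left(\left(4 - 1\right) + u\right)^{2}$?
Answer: $39$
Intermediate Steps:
$u = -18$
$W = 225$ ($W = \left(\left(4 - 1\right) - 18\right)^{2} = \left(3 - 18\right)^{2} = \left(-15\right)^{2} = 225$)
$W - F = 225 - 186 = 39$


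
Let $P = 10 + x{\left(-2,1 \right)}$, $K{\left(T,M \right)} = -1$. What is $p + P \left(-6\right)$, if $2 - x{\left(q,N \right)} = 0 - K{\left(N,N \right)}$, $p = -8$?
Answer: $-74$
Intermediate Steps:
$x{\left(q,N \right)} = 1$ ($x{\left(q,N \right)} = 2 - \left(0 - -1\right) = 2 - \left(0 + 1\right) = 2 - 1 = 1$)
$P = 11$ ($P = 10 + 1 = 11$)
$p + P \left(-6\right) = -8 + 11 \left(-6\right) = -8 - 66 = -74$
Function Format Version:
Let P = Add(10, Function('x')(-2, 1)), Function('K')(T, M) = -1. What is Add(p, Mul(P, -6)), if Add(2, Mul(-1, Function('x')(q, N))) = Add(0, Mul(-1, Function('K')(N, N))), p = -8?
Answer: -74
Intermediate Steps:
Function('x')(q, N) = 1 (Function('x')(q, N) = Add(2, Mul(-1, Add(0, Mul(-1, -1)))) = Add(2, Mul(-1, Add(0, 1))) = Add(2, Mul(-1, 1)) = Add(2, -1) = 1)
P = 11 (P = Add(10, 1) = 11)
Add(p, Mul(P, -6)) = Add(-8, Mul(11, -6)) = Add(-8, -66) = -74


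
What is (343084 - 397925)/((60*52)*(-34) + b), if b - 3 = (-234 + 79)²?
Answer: 54841/82052 ≈ 0.66837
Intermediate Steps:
b = 24028 (b = 3 + (-234 + 79)² = 3 + (-155)² = 3 + 24025 = 24028)
(343084 - 397925)/((60*52)*(-34) + b) = (343084 - 397925)/((60*52)*(-34) + 24028) = -54841/(3120*(-34) + 24028) = -54841/(-106080 + 24028) = -54841/(-82052) = -54841*(-1/82052) = 54841/82052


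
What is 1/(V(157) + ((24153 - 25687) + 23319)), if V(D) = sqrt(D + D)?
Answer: 21785/474585911 - sqrt(314)/474585911 ≈ 4.5866e-5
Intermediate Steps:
V(D) = sqrt(2)*sqrt(D) (V(D) = sqrt(2*D) = sqrt(2)*sqrt(D))
1/(V(157) + ((24153 - 25687) + 23319)) = 1/(sqrt(2)*sqrt(157) + ((24153 - 25687) + 23319)) = 1/(sqrt(314) + (-1534 + 23319)) = 1/(sqrt(314) + 21785) = 1/(21785 + sqrt(314))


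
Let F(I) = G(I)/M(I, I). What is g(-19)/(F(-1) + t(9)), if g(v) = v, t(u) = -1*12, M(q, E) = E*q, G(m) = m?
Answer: 19/13 ≈ 1.4615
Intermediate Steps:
t(u) = -12
F(I) = 1/I (F(I) = I/((I*I)) = I/(I²) = I/I² = 1/I)
g(-19)/(F(-1) + t(9)) = -19/(1/(-1) - 12) = -19/(-1 - 12) = -19/(-13) = -19*(-1/13) = 19/13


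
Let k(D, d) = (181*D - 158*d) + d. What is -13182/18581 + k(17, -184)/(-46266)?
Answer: -401273359/286556182 ≈ -1.4003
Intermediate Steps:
k(D, d) = -157*d + 181*D (k(D, d) = (-158*d + 181*D) + d = -157*d + 181*D)
-13182/18581 + k(17, -184)/(-46266) = -13182/18581 + (-157*(-184) + 181*17)/(-46266) = -13182*1/18581 + (28888 + 3077)*(-1/46266) = -13182/18581 + 31965*(-1/46266) = -13182/18581 - 10655/15422 = -401273359/286556182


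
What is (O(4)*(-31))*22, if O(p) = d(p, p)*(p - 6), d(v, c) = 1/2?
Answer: 682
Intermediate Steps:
d(v, c) = 1/2
O(p) = -3 + p/2 (O(p) = (p - 6)/2 = (-6 + p)/2 = -3 + p/2)
(O(4)*(-31))*22 = ((-3 + (1/2)*4)*(-31))*22 = ((-3 + 2)*(-31))*22 = -1*(-31)*22 = 31*22 = 682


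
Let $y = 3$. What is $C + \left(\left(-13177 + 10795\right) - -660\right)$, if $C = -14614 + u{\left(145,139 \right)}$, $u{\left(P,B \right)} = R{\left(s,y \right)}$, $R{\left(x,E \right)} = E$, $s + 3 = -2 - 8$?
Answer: $-16333$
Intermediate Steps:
$s = -13$ ($s = -3 - 10 = -13$)
$u{\left(P,B \right)} = 3$
$C = -14611$ ($C = -14614 + 3 = -14611$)
$C + \left(\left(-13177 + 10795\right) - -660\right) = -14611 + \left(\left(-13177 + 10795\right) - -660\right) = -14611 + \left(-2382 + 660\right) = -14611 - 1722 = -16333$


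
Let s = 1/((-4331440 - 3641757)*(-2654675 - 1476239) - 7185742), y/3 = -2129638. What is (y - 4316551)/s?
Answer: -352601446442738516940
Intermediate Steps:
y = -6388914 (y = 3*(-2129638) = -6388914)
s = 1/32936583926316 (s = 1/(-7973197*(-4130914) - 7185742) = 1/(32936591112058 - 7185742) = 1/32936583926316 ≈ 3.0361e-14)
(y - 4316551)/s = (-6388914 - 4316551)/(1/32936583926316) = -10705465*32936583926316 = -352601446442738516940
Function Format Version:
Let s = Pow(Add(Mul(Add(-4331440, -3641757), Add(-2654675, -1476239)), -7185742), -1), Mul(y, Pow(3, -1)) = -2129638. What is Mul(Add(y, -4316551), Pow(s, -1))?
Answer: -352601446442738516940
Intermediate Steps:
y = -6388914 (y = Mul(3, -2129638) = -6388914)
s = Rational(1, 32936583926316) (s = Pow(Add(Mul(-7973197, -4130914), -7185742), -1) = Pow(Add(32936591112058, -7185742), -1) = Pow(32936583926316, -1) = Rational(1, 32936583926316) ≈ 3.0361e-14)
Mul(Add(y, -4316551), Pow(s, -1)) = Mul(Add(-6388914, -4316551), Pow(Rational(1, 32936583926316), -1)) = Mul(-10705465, 32936583926316) = -352601446442738516940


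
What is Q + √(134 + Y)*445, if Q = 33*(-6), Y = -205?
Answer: -198 + 445*I*√71 ≈ -198.0 + 3749.6*I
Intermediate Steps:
Q = -198
Q + √(134 + Y)*445 = -198 + √(134 - 205)*445 = -198 + √(-71)*445 = -198 + (I*√71)*445 = -198 + 445*I*√71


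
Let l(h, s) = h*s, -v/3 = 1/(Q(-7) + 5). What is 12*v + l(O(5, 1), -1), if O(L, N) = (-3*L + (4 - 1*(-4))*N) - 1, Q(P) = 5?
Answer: 22/5 ≈ 4.4000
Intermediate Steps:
v = -3/10 (v = -3/(5 + 5) = -3/10 ≈ -0.30000)
O(L, N) = -1 - 3*L + 8*N (O(L, N) = (-3*L + (4 + 4)*N) - 1 = (-3*L + 8*N) - 1 = -1 - 3*L + 8*N)
12*v + l(O(5, 1), -1) = 12*(-3/10) + (-1 - 3*5 + 8*1)*(-1) = -18/5 + (-1 - 15 + 8)*(-1) = -18/5 - 8*(-1) = -18/5 + 8 = 22/5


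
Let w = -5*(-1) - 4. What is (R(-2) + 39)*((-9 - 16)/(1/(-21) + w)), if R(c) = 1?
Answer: -1050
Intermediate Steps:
w = 1 (w = 5 - 4 = 1)
(R(-2) + 39)*((-9 - 16)/(1/(-21) + w)) = (1 + 39)*((-9 - 16)/(1/(-21) + 1)) = 40*(-25/(-1/21 + 1)) = 40*(-25/20/21) = 40*(-25*21/20) = 40*(-105/4) = -1050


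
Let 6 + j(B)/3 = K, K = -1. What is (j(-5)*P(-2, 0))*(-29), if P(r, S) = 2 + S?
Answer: 1218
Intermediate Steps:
j(B) = -21 (j(B) = -18 + 3*(-1) = -18 - 3 = -21)
(j(-5)*P(-2, 0))*(-29) = -21*(2 + 0)*(-29) = -21*2*(-29) = -42*(-29) = 1218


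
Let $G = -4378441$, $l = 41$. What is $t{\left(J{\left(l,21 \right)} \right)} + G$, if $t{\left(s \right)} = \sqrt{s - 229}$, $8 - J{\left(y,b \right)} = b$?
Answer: $-4378441 + 11 i \sqrt{2} \approx -4.3784 \cdot 10^{6} + 15.556 i$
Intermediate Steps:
$J{\left(y,b \right)} = 8 - b$
$t{\left(s \right)} = \sqrt{-229 + s}$
$t{\left(J{\left(l,21 \right)} \right)} + G = \sqrt{-229 + \left(8 - 21\right)} - 4378441 = \sqrt{-229 - 13} - 4378441 = \sqrt{-242} - 4378441 = 11 i \sqrt{2} - 4378441 = -4378441 + 11 i \sqrt{2}$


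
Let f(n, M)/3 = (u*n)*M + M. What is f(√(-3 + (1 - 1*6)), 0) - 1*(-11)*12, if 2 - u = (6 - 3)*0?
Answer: 132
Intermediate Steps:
u = 2 (u = 2 - (6 - 3)*0 = 2 - 3*0 = 2 - 1*0 = 2 + 0 = 2)
f(n, M) = 3*M + 6*M*n (f(n, M) = 3*((2*n)*M + M) = 3*(2*M*n + M) = 3*(M + 2*M*n) = 3*M + 6*M*n)
f(√(-3 + (1 - 1*6)), 0) - 1*(-11)*12 = 3*0*(1 + 2*√(-3 + (1 - 1*6))) - 1*(-11)*12 = 3*0*(1 + 2*√(-3 + (1 - 6))) + 11*12 = 3*0*(1 + 2*√(-3 - 5)) + 132 = 3*0*(1 + 2*√(-8)) + 132 = 3*0*(1 + 2*(2*I*√2)) + 132 = 3*0*(1 + 4*I*√2) + 132 = 0 + 132 = 132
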